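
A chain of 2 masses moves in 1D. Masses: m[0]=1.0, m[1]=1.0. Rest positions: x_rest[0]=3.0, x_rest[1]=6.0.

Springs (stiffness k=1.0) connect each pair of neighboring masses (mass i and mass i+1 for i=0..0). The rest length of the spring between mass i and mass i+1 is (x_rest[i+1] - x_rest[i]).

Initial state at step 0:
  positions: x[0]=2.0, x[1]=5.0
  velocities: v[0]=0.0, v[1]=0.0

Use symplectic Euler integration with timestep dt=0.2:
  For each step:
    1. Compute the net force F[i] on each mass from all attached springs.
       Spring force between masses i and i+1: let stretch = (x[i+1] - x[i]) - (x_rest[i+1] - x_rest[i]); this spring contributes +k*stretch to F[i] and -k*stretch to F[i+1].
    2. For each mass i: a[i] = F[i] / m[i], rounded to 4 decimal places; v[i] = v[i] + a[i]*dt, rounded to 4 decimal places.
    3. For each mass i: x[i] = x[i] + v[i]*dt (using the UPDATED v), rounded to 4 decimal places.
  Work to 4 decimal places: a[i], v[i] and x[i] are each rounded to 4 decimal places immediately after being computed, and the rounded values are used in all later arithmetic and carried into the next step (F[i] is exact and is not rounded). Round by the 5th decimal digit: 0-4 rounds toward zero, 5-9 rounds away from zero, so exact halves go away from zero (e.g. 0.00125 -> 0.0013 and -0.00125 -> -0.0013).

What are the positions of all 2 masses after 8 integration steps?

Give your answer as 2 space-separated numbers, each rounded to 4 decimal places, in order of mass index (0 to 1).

Answer: 2.0000 5.0000

Derivation:
Step 0: x=[2.0000 5.0000] v=[0.0000 0.0000]
Step 1: x=[2.0000 5.0000] v=[0.0000 0.0000]
Step 2: x=[2.0000 5.0000] v=[0.0000 0.0000]
Step 3: x=[2.0000 5.0000] v=[0.0000 0.0000]
Step 4: x=[2.0000 5.0000] v=[0.0000 0.0000]
Step 5: x=[2.0000 5.0000] v=[0.0000 0.0000]
Step 6: x=[2.0000 5.0000] v=[0.0000 0.0000]
Step 7: x=[2.0000 5.0000] v=[0.0000 0.0000]
Step 8: x=[2.0000 5.0000] v=[0.0000 0.0000]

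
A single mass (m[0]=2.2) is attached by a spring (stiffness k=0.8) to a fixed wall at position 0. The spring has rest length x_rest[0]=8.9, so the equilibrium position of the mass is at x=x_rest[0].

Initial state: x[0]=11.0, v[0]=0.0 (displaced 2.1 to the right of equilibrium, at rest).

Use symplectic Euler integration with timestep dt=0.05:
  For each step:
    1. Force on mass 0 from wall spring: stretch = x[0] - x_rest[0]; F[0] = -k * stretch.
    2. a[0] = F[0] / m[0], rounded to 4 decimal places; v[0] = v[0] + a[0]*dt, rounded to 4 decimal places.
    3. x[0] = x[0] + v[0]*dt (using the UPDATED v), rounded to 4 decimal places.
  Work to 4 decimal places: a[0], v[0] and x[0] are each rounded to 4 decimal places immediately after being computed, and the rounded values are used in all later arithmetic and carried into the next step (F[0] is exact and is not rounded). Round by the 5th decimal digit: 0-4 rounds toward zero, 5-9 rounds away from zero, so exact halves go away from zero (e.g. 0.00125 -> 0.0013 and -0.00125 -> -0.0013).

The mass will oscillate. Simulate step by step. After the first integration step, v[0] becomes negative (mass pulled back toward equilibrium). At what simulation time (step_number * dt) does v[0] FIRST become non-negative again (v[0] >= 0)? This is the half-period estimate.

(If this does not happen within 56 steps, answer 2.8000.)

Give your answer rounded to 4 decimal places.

Step 0: x=[11.0000] v=[0.0000]
Step 1: x=[10.9981] v=[-0.0382]
Step 2: x=[10.9943] v=[-0.0763]
Step 3: x=[10.9886] v=[-0.1144]
Step 4: x=[10.9810] v=[-0.1524]
Step 5: x=[10.9715] v=[-0.1902]
Step 6: x=[10.9601] v=[-0.2279]
Step 7: x=[10.9468] v=[-0.2654]
Step 8: x=[10.9317] v=[-0.3026]
Step 9: x=[10.9147] v=[-0.3395]
Step 10: x=[10.8959] v=[-0.3761]
Step 11: x=[10.8753] v=[-0.4124]
Step 12: x=[10.8529] v=[-0.4483]
Step 13: x=[10.8287] v=[-0.4838]
Step 14: x=[10.8028] v=[-0.5189]
Step 15: x=[10.7751] v=[-0.5535]
Step 16: x=[10.7457] v=[-0.5876]
Step 17: x=[10.7146] v=[-0.6212]
Step 18: x=[10.6819] v=[-0.6542]
Step 19: x=[10.6476] v=[-0.6866]
Step 20: x=[10.6117] v=[-0.7184]
Step 21: x=[10.5742] v=[-0.7495]
Step 22: x=[10.5352] v=[-0.7799]
Step 23: x=[10.4947] v=[-0.8096]
Step 24: x=[10.4528] v=[-0.8386]
Step 25: x=[10.4095] v=[-0.8668]
Step 26: x=[10.3648] v=[-0.8942]
Step 27: x=[10.3188] v=[-0.9208]
Step 28: x=[10.2715] v=[-0.9466]
Step 29: x=[10.2229] v=[-0.9715]
Step 30: x=[10.1731] v=[-0.9956]
Step 31: x=[10.1222] v=[-1.0187]
Step 32: x=[10.0702] v=[-1.0409]
Step 33: x=[10.0171] v=[-1.0622]
Step 34: x=[9.9630] v=[-1.0825]
Step 35: x=[9.9079] v=[-1.1018]
Step 36: x=[9.8519] v=[-1.1201]
Step 37: x=[9.7950] v=[-1.1374]
Step 38: x=[9.7373] v=[-1.1537]
Step 39: x=[9.6789] v=[-1.1689]
Step 40: x=[9.6197] v=[-1.1831]
Step 41: x=[9.5599] v=[-1.1962]
Step 42: x=[9.4995] v=[-1.2082]
Step 43: x=[9.4385] v=[-1.2191]
Step 44: x=[9.3771] v=[-1.2289]
Step 45: x=[9.3152] v=[-1.2376]
Step 46: x=[9.2529] v=[-1.2452]
Step 47: x=[9.1903] v=[-1.2516]
Step 48: x=[9.1275] v=[-1.2569]
Step 49: x=[9.0645] v=[-1.2610]
Step 50: x=[9.0013] v=[-1.2640]
Step 51: x=[8.9380] v=[-1.2658]
Step 52: x=[8.8747] v=[-1.2665]
Step 53: x=[8.8114] v=[-1.2660]
Step 54: x=[8.7482] v=[-1.2644]
Step 55: x=[8.6851] v=[-1.2616]
Step 56: x=[8.6222] v=[-1.2577]
v[0] did not become non-negative within 56 steps; using fallback time=2.8000

Answer: 2.8000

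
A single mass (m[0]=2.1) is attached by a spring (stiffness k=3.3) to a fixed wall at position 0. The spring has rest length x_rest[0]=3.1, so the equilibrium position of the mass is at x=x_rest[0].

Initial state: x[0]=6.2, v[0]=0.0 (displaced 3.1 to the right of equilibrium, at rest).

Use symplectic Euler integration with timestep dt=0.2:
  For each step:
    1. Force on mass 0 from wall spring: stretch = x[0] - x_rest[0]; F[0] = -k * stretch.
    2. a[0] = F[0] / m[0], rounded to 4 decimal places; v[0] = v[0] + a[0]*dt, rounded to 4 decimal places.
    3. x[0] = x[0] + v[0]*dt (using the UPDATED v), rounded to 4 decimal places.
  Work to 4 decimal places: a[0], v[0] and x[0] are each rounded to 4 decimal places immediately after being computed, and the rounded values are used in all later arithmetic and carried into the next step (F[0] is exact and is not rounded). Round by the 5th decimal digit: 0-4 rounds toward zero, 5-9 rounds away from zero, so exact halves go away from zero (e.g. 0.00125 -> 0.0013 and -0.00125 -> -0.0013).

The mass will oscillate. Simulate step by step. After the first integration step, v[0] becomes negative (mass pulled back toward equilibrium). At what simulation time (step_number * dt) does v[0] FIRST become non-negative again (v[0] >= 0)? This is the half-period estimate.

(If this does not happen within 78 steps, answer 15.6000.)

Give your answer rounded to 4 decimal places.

Answer: 2.6000

Derivation:
Step 0: x=[6.2000] v=[0.0000]
Step 1: x=[6.0051] v=[-0.9743]
Step 2: x=[5.6276] v=[-1.8873]
Step 3: x=[5.0913] v=[-2.6817]
Step 4: x=[4.4298] v=[-3.3075]
Step 5: x=[3.6847] v=[-3.7254]
Step 6: x=[2.9029] v=[-3.9092]
Step 7: x=[2.1334] v=[-3.8473]
Step 8: x=[1.4247] v=[-3.5435]
Step 9: x=[0.8213] v=[-3.0170]
Step 10: x=[0.3611] v=[-2.3008]
Step 11: x=[0.0731] v=[-1.4400]
Step 12: x=[-0.0246] v=[-0.4887]
Step 13: x=[0.0741] v=[0.4933]
First v>=0 after going negative at step 13, time=2.6000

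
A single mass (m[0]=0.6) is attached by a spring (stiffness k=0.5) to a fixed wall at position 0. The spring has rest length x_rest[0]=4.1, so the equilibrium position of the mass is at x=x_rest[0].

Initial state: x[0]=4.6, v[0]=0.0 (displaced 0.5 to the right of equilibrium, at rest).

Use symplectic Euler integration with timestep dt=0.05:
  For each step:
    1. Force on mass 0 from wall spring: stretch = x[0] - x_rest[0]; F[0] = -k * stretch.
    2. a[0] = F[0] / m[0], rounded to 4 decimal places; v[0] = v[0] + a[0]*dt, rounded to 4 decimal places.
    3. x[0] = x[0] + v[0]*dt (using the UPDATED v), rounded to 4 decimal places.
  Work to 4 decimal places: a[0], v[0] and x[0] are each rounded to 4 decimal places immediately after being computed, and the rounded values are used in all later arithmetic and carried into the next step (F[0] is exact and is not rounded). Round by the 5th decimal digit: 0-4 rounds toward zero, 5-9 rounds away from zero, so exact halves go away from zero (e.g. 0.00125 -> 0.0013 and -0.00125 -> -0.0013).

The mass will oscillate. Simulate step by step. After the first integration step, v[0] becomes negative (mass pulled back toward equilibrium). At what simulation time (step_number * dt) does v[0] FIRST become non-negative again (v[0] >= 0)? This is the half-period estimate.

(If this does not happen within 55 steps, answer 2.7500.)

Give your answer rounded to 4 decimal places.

Step 0: x=[4.6000] v=[0.0000]
Step 1: x=[4.5990] v=[-0.0208]
Step 2: x=[4.5969] v=[-0.0416]
Step 3: x=[4.5938] v=[-0.0623]
Step 4: x=[4.5897] v=[-0.0829]
Step 5: x=[4.5845] v=[-0.1033]
Step 6: x=[4.5783] v=[-0.1235]
Step 7: x=[4.5711] v=[-0.1434]
Step 8: x=[4.5630] v=[-0.1630]
Step 9: x=[4.5539] v=[-0.1823]
Step 10: x=[4.5438] v=[-0.2012]
Step 11: x=[4.5328] v=[-0.2197]
Step 12: x=[4.5209] v=[-0.2377]
Step 13: x=[4.5081] v=[-0.2552]
Step 14: x=[4.4945] v=[-0.2722]
Step 15: x=[4.4801] v=[-0.2886]
Step 16: x=[4.4649] v=[-0.3044]
Step 17: x=[4.4489] v=[-0.3196]
Step 18: x=[4.4322] v=[-0.3341]
Step 19: x=[4.4148] v=[-0.3479]
Step 20: x=[4.3968] v=[-0.3610]
Step 21: x=[4.3781] v=[-0.3734]
Step 22: x=[4.3589] v=[-0.3850]
Step 23: x=[4.3391] v=[-0.3958]
Step 24: x=[4.3188] v=[-0.4058]
Step 25: x=[4.2981] v=[-0.4149]
Step 26: x=[4.2769] v=[-0.4232]
Step 27: x=[4.2554] v=[-0.4306]
Step 28: x=[4.2335] v=[-0.4371]
Step 29: x=[4.2114] v=[-0.4427]
Step 30: x=[4.1890] v=[-0.4473]
Step 31: x=[4.1665] v=[-0.4510]
Step 32: x=[4.1438] v=[-0.4538]
Step 33: x=[4.1210] v=[-0.4556]
Step 34: x=[4.0982] v=[-0.4565]
Step 35: x=[4.0754] v=[-0.4564]
Step 36: x=[4.0526] v=[-0.4554]
Step 37: x=[4.0299] v=[-0.4534]
Step 38: x=[4.0074] v=[-0.4505]
Step 39: x=[3.9851] v=[-0.4466]
Step 40: x=[3.9630] v=[-0.4418]
Step 41: x=[3.9412] v=[-0.4361]
Step 42: x=[3.9197] v=[-0.4295]
Step 43: x=[3.8986] v=[-0.4220]
Step 44: x=[3.8779] v=[-0.4136]
Step 45: x=[3.8577] v=[-0.4043]
Step 46: x=[3.8380] v=[-0.3942]
Step 47: x=[3.8188] v=[-0.3833]
Step 48: x=[3.8002] v=[-0.3716]
Step 49: x=[3.7822] v=[-0.3591]
Step 50: x=[3.7649] v=[-0.3459]
Step 51: x=[3.7483] v=[-0.3319]
Step 52: x=[3.7324] v=[-0.3172]
Step 53: x=[3.7173] v=[-0.3019]
Step 54: x=[3.7030] v=[-0.2860]
Step 55: x=[3.6895] v=[-0.2695]
v[0] did not become non-negative within 55 steps; using fallback time=2.7500

Answer: 2.7500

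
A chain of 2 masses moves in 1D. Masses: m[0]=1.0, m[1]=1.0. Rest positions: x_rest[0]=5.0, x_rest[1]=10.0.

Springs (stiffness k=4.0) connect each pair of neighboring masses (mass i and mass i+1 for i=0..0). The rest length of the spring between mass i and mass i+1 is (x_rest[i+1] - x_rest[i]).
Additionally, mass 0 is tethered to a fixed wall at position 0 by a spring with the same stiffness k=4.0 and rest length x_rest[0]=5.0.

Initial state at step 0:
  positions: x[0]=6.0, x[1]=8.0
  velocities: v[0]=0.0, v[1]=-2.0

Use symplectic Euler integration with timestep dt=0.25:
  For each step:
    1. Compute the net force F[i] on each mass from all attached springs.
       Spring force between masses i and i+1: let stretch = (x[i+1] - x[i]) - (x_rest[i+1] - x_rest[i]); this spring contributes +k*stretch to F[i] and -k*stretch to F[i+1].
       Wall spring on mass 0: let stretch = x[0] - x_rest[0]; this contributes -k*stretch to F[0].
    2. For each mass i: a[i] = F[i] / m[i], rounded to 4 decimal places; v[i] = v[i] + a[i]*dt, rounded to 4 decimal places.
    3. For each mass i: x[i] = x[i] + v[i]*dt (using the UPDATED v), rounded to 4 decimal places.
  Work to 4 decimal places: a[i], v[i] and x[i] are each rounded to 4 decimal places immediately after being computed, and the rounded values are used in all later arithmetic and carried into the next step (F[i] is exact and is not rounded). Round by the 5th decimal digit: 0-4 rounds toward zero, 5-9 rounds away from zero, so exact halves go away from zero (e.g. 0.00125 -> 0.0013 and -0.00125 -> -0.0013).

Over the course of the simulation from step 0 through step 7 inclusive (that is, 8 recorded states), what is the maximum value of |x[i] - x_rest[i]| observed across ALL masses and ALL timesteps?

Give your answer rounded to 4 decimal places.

Answer: 2.4219

Derivation:
Step 0: x=[6.0000 8.0000] v=[0.0000 -2.0000]
Step 1: x=[5.0000 8.2500] v=[-4.0000 1.0000]
Step 2: x=[3.5625 8.9375] v=[-5.7500 2.7500]
Step 3: x=[2.5781 9.5313] v=[-3.9375 2.3750]
Step 4: x=[2.6875 9.6368] v=[0.4376 0.4218]
Step 5: x=[3.8624 9.2549] v=[4.6994 -1.5275]
Step 6: x=[5.4198 8.7749] v=[6.2295 -1.9200]
Step 7: x=[6.4610 8.7061] v=[4.1648 -0.2751]
Max displacement = 2.4219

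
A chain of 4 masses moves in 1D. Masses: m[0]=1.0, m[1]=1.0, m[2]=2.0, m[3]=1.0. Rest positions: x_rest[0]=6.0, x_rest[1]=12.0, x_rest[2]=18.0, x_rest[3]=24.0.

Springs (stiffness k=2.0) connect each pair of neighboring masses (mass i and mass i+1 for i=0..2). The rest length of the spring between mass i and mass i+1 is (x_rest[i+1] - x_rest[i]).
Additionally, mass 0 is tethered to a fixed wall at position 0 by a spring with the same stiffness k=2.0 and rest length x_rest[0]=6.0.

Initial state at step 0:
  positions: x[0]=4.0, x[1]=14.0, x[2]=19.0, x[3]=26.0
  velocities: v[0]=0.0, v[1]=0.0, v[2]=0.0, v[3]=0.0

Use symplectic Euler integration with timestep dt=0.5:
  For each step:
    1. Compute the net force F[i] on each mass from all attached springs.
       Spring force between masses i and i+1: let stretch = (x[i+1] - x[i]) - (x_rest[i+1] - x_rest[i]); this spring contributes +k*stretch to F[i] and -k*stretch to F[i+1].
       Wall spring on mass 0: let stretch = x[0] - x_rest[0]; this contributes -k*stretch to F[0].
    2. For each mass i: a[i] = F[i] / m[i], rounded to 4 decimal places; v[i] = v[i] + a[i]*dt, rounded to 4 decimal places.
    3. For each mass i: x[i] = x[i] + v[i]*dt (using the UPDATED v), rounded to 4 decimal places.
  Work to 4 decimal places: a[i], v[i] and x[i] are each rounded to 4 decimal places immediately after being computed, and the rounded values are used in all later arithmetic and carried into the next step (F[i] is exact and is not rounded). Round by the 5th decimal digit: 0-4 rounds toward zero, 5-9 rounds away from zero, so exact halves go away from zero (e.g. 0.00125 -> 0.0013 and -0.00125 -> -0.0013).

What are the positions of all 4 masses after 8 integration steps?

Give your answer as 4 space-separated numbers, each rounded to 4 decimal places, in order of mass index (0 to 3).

Step 0: x=[4.0000 14.0000 19.0000 26.0000] v=[0.0000 0.0000 0.0000 0.0000]
Step 1: x=[7.0000 11.5000 19.5000 25.5000] v=[6.0000 -5.0000 1.0000 -1.0000]
Step 2: x=[8.7500 10.7500 19.5000 25.0000] v=[3.5000 -1.5000 0.0000 -1.0000]
Step 3: x=[7.1250 13.3750 18.6875 24.7500] v=[-3.2500 5.2500 -1.6250 -0.5000]
Step 4: x=[5.0625 15.5313 18.0625 24.4688] v=[-4.1250 4.3125 -1.2500 -0.5625]
Step 5: x=[5.7032 13.7188 18.4063 23.9844] v=[1.2813 -3.6251 0.6876 -0.9688]
Step 6: x=[7.5001 10.2422 18.9728 23.7110] v=[3.5937 -6.9532 1.1329 -0.5469]
Step 7: x=[6.9180 9.7599 18.5412 24.0685] v=[-1.1643 -0.9647 -0.8633 0.7149]
Step 8: x=[4.2978 12.2473 17.2961 24.6623] v=[-5.2404 4.9747 -2.4903 1.1876]

Answer: 4.2978 12.2473 17.2961 24.6623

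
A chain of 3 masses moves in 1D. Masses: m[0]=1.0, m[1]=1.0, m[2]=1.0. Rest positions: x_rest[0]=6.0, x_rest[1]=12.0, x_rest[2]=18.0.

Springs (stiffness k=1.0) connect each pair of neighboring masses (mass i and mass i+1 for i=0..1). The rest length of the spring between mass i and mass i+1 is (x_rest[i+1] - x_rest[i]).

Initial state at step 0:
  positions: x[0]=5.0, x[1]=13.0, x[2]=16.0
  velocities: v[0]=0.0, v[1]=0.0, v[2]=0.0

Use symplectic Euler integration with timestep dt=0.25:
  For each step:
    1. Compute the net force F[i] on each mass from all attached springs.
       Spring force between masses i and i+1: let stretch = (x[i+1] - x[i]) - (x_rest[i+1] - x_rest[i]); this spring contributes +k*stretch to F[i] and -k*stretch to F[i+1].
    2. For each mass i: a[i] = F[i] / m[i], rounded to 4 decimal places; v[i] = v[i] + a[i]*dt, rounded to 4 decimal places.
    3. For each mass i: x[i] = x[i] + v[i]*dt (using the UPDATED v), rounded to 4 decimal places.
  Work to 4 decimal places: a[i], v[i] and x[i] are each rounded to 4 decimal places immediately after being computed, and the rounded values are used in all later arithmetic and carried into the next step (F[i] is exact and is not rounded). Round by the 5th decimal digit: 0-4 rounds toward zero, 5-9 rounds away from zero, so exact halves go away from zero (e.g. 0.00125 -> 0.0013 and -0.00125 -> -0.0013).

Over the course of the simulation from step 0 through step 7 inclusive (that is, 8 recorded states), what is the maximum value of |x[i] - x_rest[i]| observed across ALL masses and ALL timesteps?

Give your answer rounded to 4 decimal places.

Step 0: x=[5.0000 13.0000 16.0000] v=[0.0000 0.0000 0.0000]
Step 1: x=[5.1250 12.6875 16.1875] v=[0.5000 -1.2500 0.7500]
Step 2: x=[5.3477 12.1211 16.5313] v=[0.8906 -2.2656 1.3750]
Step 3: x=[5.6187 11.4070 16.9744] v=[1.0840 -2.8564 1.7725]
Step 4: x=[5.8765 10.6791 17.4446] v=[1.0311 -2.9116 1.8807]
Step 5: x=[6.0595 10.0739 17.8669] v=[0.7318 -2.4209 1.6893]
Step 6: x=[6.1184 9.7048 18.1772] v=[0.2354 -1.4763 1.2411]
Step 7: x=[6.0264 9.6411 18.3330] v=[-0.3680 -0.2548 0.6230]
Max displacement = 2.3589

Answer: 2.3589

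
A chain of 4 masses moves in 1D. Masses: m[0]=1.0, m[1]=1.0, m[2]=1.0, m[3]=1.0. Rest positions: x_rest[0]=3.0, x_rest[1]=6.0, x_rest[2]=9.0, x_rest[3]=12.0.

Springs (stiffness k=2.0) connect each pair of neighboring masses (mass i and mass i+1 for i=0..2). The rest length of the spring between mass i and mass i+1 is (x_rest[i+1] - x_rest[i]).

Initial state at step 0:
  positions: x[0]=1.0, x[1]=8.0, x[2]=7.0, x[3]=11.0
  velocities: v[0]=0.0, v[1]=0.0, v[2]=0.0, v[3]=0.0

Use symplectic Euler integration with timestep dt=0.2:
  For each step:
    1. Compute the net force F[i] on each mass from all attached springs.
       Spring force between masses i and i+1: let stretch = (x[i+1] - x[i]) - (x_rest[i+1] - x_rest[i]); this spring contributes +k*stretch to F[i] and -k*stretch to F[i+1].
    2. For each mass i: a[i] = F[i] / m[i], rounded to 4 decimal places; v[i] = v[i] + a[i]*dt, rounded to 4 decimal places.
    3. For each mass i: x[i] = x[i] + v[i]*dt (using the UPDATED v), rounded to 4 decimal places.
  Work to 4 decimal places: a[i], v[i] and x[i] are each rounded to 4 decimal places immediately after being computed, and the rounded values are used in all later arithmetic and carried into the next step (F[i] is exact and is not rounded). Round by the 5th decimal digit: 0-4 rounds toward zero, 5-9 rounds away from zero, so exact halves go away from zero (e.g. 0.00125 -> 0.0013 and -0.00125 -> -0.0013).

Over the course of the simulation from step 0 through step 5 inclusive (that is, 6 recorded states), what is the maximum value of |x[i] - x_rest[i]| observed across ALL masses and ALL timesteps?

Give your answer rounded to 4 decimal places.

Answer: 3.0654

Derivation:
Step 0: x=[1.0000 8.0000 7.0000 11.0000] v=[0.0000 0.0000 0.0000 0.0000]
Step 1: x=[1.3200 7.3600 7.4000 10.9200] v=[1.6000 -3.2000 2.0000 -0.4000]
Step 2: x=[1.8832 6.2400 8.0784 10.7984] v=[2.8160 -5.6000 3.3920 -0.6080]
Step 3: x=[2.5549 4.9185 8.8273 10.6992] v=[3.3587 -6.6074 3.7446 -0.4960]
Step 4: x=[3.1757 3.7206 9.4133 10.6902] v=[3.1041 -5.9893 2.9298 -0.0448]
Step 5: x=[3.6001 2.9346 9.6460 10.8191] v=[2.1221 -3.9302 1.1635 0.6444]
Max displacement = 3.0654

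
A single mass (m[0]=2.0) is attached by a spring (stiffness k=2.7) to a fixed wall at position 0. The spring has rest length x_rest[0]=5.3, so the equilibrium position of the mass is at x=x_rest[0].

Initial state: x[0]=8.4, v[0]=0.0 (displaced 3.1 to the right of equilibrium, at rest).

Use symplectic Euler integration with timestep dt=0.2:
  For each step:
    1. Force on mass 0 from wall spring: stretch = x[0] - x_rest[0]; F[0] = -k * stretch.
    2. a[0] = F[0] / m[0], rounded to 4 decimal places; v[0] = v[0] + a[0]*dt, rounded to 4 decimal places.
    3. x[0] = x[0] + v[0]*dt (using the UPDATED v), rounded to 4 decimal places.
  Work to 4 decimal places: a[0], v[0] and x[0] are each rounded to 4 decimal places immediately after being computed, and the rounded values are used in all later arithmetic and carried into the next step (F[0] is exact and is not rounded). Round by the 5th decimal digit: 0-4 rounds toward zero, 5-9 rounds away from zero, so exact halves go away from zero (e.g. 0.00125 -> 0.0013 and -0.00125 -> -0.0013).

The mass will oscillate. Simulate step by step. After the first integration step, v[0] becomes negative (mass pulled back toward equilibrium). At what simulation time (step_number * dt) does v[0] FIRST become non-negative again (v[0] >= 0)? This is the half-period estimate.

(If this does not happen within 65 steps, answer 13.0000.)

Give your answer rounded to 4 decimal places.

Step 0: x=[8.4000] v=[0.0000]
Step 1: x=[8.2326] v=[-0.8370]
Step 2: x=[7.9068] v=[-1.6288]
Step 3: x=[7.4403] v=[-2.3326]
Step 4: x=[6.8582] v=[-2.9105]
Step 5: x=[6.1920] v=[-3.3312]
Step 6: x=[5.4776] v=[-3.5720]
Step 7: x=[4.7536] v=[-3.6200]
Step 8: x=[4.0591] v=[-3.4725]
Step 9: x=[3.4316] v=[-3.1375]
Step 10: x=[2.9050] v=[-2.6330]
Step 11: x=[2.5077] v=[-1.9863]
Step 12: x=[2.2612] v=[-1.2324]
Step 13: x=[2.1788] v=[-0.4119]
Step 14: x=[2.2650] v=[0.4308]
First v>=0 after going negative at step 14, time=2.8000

Answer: 2.8000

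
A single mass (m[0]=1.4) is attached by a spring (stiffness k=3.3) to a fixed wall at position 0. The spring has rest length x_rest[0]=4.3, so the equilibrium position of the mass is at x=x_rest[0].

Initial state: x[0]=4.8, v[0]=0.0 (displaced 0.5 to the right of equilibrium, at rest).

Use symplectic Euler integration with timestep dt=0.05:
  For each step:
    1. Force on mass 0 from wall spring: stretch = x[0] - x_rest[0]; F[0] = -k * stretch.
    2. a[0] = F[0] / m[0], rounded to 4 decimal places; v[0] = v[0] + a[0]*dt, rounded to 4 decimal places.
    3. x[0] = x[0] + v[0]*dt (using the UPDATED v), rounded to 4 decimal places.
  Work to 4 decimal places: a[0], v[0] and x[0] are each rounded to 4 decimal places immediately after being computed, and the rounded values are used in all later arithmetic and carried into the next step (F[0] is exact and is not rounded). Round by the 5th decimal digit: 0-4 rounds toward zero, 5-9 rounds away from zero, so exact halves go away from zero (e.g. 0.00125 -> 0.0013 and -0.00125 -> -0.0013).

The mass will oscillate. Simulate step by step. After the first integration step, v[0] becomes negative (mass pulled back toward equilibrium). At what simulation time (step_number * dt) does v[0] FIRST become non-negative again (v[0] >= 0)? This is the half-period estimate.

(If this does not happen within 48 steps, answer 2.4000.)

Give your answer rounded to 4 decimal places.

Answer: 2.0500

Derivation:
Step 0: x=[4.8000] v=[0.0000]
Step 1: x=[4.7971] v=[-0.0589]
Step 2: x=[4.7912] v=[-0.1175]
Step 3: x=[4.7824] v=[-0.1754]
Step 4: x=[4.7708] v=[-0.2323]
Step 5: x=[4.7564] v=[-0.2878]
Step 6: x=[4.7393] v=[-0.3416]
Step 7: x=[4.7196] v=[-0.3934]
Step 8: x=[4.6975] v=[-0.4429]
Step 9: x=[4.6730] v=[-0.4898]
Step 10: x=[4.6463] v=[-0.5338]
Step 11: x=[4.6176] v=[-0.5746]
Step 12: x=[4.5870] v=[-0.6120]
Step 13: x=[4.5547] v=[-0.6458]
Step 14: x=[4.5209] v=[-0.6758]
Step 15: x=[4.4858] v=[-0.7018]
Step 16: x=[4.4496] v=[-0.7237]
Step 17: x=[4.4125] v=[-0.7413]
Step 18: x=[4.3748] v=[-0.7546]
Step 19: x=[4.3366] v=[-0.7634]
Step 20: x=[4.2982] v=[-0.7677]
Step 21: x=[4.2598] v=[-0.7675]
Step 22: x=[4.2217] v=[-0.7628]
Step 23: x=[4.1840] v=[-0.7536]
Step 24: x=[4.1470] v=[-0.7399]
Step 25: x=[4.1109] v=[-0.7219]
Step 26: x=[4.0759] v=[-0.6996]
Step 27: x=[4.0422] v=[-0.6732]
Step 28: x=[4.0101] v=[-0.6428]
Step 29: x=[3.9797] v=[-0.6086]
Step 30: x=[3.9512] v=[-0.5709]
Step 31: x=[3.9247] v=[-0.5298]
Step 32: x=[3.9004] v=[-0.4856]
Step 33: x=[3.8785] v=[-0.4385]
Step 34: x=[3.8591] v=[-0.3888]
Step 35: x=[3.8423] v=[-0.3368]
Step 36: x=[3.8282] v=[-0.2829]
Step 37: x=[3.8168] v=[-0.2273]
Step 38: x=[3.8083] v=[-0.1704]
Step 39: x=[3.8027] v=[-0.1125]
Step 40: x=[3.8000] v=[-0.0539]
Step 41: x=[3.8003] v=[0.0050]
First v>=0 after going negative at step 41, time=2.0500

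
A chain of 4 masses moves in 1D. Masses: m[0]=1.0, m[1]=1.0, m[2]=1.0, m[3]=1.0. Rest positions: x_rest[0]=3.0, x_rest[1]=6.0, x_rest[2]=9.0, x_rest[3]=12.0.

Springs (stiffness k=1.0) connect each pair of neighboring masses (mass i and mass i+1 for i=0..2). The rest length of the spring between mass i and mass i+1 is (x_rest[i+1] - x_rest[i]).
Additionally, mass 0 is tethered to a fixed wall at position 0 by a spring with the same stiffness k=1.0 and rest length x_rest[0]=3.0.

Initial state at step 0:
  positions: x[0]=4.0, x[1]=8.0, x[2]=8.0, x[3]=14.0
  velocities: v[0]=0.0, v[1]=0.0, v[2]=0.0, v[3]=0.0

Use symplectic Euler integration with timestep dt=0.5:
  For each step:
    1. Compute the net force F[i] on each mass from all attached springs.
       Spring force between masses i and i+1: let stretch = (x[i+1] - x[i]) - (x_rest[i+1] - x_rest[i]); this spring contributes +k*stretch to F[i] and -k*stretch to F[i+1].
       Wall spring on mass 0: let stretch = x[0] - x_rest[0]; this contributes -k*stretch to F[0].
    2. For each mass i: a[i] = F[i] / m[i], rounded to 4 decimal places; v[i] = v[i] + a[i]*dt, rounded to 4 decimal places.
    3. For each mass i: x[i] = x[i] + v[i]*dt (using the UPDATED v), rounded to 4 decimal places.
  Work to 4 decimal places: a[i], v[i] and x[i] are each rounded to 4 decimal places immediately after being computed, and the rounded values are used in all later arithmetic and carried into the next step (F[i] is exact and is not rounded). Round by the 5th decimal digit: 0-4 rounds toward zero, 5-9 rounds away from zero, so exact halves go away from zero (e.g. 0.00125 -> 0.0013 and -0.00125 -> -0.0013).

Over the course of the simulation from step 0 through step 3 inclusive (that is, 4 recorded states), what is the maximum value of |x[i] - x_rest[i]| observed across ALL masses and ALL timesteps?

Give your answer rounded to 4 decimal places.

Step 0: x=[4.0000 8.0000 8.0000 14.0000] v=[0.0000 0.0000 0.0000 0.0000]
Step 1: x=[4.0000 7.0000 9.5000 13.2500] v=[0.0000 -2.0000 3.0000 -1.5000]
Step 2: x=[3.7500 5.8750 11.3125 12.3125] v=[-0.5000 -2.2500 3.6250 -1.8750]
Step 3: x=[3.0938 5.5781 12.0157 11.8750] v=[-1.3125 -0.5938 1.4063 -0.8750]
Max displacement = 3.0157

Answer: 3.0157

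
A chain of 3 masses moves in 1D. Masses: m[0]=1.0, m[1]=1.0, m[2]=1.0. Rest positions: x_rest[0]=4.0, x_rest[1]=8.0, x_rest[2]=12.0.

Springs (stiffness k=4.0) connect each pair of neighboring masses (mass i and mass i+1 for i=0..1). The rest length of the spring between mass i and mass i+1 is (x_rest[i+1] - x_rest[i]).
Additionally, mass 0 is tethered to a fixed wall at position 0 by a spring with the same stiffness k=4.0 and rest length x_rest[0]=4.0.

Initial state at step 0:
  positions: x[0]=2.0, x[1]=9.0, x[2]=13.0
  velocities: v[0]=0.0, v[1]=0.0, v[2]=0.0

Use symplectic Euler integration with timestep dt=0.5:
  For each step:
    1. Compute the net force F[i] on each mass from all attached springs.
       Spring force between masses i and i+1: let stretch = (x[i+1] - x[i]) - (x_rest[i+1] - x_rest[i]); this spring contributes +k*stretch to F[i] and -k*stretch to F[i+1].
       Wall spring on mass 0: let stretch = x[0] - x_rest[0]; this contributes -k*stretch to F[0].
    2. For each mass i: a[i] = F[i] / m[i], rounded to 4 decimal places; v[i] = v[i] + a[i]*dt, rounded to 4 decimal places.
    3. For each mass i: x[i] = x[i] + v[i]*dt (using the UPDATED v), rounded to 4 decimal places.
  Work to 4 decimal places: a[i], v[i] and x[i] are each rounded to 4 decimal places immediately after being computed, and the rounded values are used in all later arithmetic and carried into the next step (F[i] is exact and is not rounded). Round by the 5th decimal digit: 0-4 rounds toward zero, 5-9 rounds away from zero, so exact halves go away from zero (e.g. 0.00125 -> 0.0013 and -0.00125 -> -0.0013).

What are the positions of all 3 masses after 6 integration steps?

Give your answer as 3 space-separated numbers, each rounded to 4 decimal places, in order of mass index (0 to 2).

Answer: 6.0000 7.0000 11.0000

Derivation:
Step 0: x=[2.0000 9.0000 13.0000] v=[0.0000 0.0000 0.0000]
Step 1: x=[7.0000 6.0000 13.0000] v=[10.0000 -6.0000 0.0000]
Step 2: x=[4.0000 11.0000 10.0000] v=[-6.0000 10.0000 -6.0000]
Step 3: x=[4.0000 8.0000 12.0000] v=[0.0000 -6.0000 4.0000]
Step 4: x=[4.0000 5.0000 14.0000] v=[0.0000 -6.0000 4.0000]
Step 5: x=[1.0000 10.0000 11.0000] v=[-6.0000 10.0000 -6.0000]
Step 6: x=[6.0000 7.0000 11.0000] v=[10.0000 -6.0000 0.0000]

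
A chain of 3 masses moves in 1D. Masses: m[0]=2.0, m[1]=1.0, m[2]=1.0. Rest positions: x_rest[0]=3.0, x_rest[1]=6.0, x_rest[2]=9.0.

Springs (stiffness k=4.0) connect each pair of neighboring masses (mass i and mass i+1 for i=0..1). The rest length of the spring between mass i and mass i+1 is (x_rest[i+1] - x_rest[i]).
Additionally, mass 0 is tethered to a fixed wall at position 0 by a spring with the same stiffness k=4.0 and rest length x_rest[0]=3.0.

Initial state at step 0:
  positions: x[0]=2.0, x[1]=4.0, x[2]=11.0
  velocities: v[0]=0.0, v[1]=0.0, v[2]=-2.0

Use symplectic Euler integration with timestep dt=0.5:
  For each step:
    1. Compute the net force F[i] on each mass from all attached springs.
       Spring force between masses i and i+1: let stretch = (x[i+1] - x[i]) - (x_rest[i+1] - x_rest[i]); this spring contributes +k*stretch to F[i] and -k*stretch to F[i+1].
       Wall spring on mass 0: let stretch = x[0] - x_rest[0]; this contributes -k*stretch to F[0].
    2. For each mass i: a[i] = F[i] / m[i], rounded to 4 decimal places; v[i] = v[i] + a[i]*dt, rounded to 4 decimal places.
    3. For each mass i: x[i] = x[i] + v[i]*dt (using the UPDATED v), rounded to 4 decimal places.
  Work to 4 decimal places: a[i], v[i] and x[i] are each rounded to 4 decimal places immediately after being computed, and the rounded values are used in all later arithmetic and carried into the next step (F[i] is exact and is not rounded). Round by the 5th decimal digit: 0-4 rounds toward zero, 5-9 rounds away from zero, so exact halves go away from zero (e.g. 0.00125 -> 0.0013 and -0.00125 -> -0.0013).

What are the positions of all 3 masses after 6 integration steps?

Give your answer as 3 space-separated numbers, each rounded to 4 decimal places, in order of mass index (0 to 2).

Answer: 2.3750 2.5000 11.7500

Derivation:
Step 0: x=[2.0000 4.0000 11.0000] v=[0.0000 0.0000 -2.0000]
Step 1: x=[2.0000 9.0000 6.0000] v=[0.0000 10.0000 -10.0000]
Step 2: x=[4.5000 4.0000 7.0000] v=[5.0000 -10.0000 2.0000]
Step 3: x=[4.5000 2.5000 8.0000] v=[0.0000 -3.0000 2.0000]
Step 4: x=[1.2500 8.5000 6.5000] v=[-6.5000 12.0000 -3.0000]
Step 5: x=[1.0000 5.2500 10.0000] v=[-0.5000 -6.5000 7.0000]
Step 6: x=[2.3750 2.5000 11.7500] v=[2.7500 -5.5000 3.5000]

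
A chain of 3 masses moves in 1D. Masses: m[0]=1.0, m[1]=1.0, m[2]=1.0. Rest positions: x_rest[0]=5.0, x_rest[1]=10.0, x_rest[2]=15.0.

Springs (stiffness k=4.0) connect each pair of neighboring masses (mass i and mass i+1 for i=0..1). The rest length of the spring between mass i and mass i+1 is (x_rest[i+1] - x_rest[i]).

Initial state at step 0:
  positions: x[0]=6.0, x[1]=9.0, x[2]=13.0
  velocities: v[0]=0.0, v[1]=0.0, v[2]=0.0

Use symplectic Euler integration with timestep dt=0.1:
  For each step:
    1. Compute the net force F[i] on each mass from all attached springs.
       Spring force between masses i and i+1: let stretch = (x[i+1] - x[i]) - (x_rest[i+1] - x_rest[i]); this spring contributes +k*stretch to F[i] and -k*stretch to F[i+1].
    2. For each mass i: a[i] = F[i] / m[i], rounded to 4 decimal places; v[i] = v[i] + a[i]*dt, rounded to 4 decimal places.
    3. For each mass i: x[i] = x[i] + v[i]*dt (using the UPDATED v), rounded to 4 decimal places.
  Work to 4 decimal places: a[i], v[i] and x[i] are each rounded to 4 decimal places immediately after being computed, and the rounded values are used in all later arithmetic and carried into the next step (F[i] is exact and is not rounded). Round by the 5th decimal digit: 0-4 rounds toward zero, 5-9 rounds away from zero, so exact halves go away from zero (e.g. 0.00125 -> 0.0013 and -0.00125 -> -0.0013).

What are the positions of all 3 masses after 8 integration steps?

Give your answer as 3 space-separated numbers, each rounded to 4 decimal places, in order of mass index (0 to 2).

Step 0: x=[6.0000 9.0000 13.0000] v=[0.0000 0.0000 0.0000]
Step 1: x=[5.9200 9.0400 13.0400] v=[-0.8000 0.4000 0.4000]
Step 2: x=[5.7648 9.1152 13.1200] v=[-1.5520 0.7520 0.8000]
Step 3: x=[5.5436 9.2166 13.2398] v=[-2.2118 1.0138 1.1981]
Step 4: x=[5.2693 9.3320 13.3987] v=[-2.7426 1.1539 1.5888]
Step 5: x=[4.9576 9.4476 13.5949] v=[-3.1175 1.1555 1.9621]
Step 6: x=[4.6255 9.5494 13.8252] v=[-3.3215 1.0184 2.3032]
Step 7: x=[4.2903 9.6253 14.0845] v=[-3.3519 0.7592 2.5929]
Step 8: x=[3.9685 9.6662 14.3654] v=[-3.2179 0.4089 2.8092]

Answer: 3.9685 9.6662 14.3654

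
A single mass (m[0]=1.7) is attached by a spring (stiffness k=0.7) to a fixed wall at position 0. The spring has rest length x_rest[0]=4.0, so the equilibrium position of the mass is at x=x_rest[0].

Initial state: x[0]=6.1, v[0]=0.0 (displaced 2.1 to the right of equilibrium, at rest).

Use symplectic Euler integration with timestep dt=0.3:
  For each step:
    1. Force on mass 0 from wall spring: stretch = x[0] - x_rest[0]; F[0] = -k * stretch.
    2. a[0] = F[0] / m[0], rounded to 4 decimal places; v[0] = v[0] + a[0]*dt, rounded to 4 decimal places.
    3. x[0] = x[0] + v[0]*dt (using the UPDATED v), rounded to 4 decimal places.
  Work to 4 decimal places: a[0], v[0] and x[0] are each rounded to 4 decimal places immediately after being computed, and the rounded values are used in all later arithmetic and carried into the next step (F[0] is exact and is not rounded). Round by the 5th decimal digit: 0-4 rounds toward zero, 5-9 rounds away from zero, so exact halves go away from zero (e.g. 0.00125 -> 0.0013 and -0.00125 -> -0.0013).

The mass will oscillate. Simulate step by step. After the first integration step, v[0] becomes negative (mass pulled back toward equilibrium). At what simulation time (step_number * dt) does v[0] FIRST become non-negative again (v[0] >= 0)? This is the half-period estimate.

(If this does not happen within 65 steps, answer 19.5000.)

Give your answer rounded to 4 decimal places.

Step 0: x=[6.1000] v=[0.0000]
Step 1: x=[6.0222] v=[-0.2594]
Step 2: x=[5.8694] v=[-0.5092]
Step 3: x=[5.6474] v=[-0.7401]
Step 4: x=[5.3643] v=[-0.9436]
Step 5: x=[5.0307] v=[-1.1121]
Step 6: x=[4.6589] v=[-1.2394]
Step 7: x=[4.2627] v=[-1.3208]
Step 8: x=[3.8567] v=[-1.3533]
Step 9: x=[3.4560] v=[-1.3356]
Step 10: x=[3.0755] v=[-1.2684]
Step 11: x=[2.7292] v=[-1.1542]
Step 12: x=[2.4300] v=[-0.9972]
Step 13: x=[2.1890] v=[-0.8033]
Step 14: x=[2.0151] v=[-0.5796]
Step 15: x=[1.9148] v=[-0.3344]
Step 16: x=[1.8918] v=[-0.0768]
Step 17: x=[1.9469] v=[0.1836]
First v>=0 after going negative at step 17, time=5.1000

Answer: 5.1000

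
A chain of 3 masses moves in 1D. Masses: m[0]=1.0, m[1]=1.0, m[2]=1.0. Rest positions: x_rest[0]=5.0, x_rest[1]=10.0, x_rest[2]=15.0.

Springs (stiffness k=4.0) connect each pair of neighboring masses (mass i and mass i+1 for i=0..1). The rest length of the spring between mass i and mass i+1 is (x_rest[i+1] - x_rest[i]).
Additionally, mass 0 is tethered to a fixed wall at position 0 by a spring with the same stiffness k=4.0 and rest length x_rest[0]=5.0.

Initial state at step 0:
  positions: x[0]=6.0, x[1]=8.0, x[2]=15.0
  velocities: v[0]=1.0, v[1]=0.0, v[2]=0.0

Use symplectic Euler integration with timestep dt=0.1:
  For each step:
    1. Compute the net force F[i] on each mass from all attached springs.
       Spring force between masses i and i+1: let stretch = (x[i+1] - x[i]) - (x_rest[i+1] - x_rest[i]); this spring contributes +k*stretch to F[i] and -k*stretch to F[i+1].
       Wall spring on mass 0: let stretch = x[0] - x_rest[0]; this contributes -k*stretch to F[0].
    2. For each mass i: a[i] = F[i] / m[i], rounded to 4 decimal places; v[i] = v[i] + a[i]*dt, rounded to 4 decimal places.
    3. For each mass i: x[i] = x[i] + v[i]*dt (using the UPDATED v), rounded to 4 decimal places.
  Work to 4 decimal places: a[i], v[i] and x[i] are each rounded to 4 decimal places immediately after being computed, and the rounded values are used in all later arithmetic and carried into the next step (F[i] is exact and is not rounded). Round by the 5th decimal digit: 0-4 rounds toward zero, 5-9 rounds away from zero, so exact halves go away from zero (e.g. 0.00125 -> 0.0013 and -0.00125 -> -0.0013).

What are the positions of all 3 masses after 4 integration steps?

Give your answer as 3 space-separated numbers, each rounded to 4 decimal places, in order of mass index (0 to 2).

Step 0: x=[6.0000 8.0000 15.0000] v=[1.0000 0.0000 0.0000]
Step 1: x=[5.9400 8.2000 14.9200] v=[-0.6000 2.0000 -0.8000]
Step 2: x=[5.7328 8.5784 14.7712] v=[-2.0720 3.7840 -1.4880]
Step 3: x=[5.4101 9.0907 14.5747] v=[-3.2269 5.1229 -1.9651]
Step 4: x=[5.0182 9.6751 14.3588] v=[-3.9187 5.8443 -2.1587]

Answer: 5.0182 9.6751 14.3588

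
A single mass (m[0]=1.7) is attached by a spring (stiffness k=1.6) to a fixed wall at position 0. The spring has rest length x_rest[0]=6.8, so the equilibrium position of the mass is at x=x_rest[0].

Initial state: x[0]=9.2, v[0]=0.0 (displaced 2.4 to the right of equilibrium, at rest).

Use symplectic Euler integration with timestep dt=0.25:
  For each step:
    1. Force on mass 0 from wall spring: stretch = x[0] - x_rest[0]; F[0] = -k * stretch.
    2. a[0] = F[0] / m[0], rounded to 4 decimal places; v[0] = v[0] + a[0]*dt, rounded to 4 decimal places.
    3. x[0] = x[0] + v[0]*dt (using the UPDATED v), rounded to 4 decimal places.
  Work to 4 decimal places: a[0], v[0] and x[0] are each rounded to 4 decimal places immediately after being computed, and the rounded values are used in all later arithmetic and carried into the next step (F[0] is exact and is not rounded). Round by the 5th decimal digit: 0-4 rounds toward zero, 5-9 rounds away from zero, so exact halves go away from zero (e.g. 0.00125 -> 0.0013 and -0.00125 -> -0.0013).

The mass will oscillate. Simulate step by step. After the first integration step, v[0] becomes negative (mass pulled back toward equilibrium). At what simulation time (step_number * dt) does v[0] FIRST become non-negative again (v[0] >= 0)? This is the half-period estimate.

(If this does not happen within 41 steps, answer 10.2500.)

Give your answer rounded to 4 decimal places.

Step 0: x=[9.2000] v=[0.0000]
Step 1: x=[9.0588] v=[-0.5647]
Step 2: x=[8.7848] v=[-1.0962]
Step 3: x=[8.3940] v=[-1.5632]
Step 4: x=[7.9094] v=[-1.9383]
Step 5: x=[7.3596] v=[-2.1993]
Step 6: x=[6.7769] v=[-2.3310]
Step 7: x=[6.1955] v=[-2.3256]
Step 8: x=[5.6497] v=[-2.1834]
Step 9: x=[5.1715] v=[-1.9128]
Step 10: x=[4.7891] v=[-1.5296]
Step 11: x=[4.5250] v=[-1.0565]
Step 12: x=[4.3947] v=[-0.5212]
Step 13: x=[4.4059] v=[0.0448]
First v>=0 after going negative at step 13, time=3.2500

Answer: 3.2500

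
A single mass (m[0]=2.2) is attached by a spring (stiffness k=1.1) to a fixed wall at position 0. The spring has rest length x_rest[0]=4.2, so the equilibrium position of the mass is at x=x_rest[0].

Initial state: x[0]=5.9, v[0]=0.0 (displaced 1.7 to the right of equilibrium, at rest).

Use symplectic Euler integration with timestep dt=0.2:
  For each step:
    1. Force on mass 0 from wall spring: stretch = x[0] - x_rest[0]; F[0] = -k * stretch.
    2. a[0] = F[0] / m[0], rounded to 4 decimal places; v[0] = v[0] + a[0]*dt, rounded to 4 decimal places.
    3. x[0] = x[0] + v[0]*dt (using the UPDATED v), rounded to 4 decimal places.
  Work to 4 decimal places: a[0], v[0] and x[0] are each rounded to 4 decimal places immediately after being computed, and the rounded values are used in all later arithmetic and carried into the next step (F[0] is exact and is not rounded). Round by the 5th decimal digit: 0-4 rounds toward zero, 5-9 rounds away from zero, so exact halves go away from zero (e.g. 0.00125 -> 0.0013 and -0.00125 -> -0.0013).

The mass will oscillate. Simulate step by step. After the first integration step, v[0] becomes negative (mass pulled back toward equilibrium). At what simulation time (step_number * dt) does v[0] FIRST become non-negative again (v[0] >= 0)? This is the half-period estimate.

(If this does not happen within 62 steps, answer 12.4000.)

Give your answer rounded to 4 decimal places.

Step 0: x=[5.9000] v=[0.0000]
Step 1: x=[5.8660] v=[-0.1700]
Step 2: x=[5.7987] v=[-0.3366]
Step 3: x=[5.6994] v=[-0.4965]
Step 4: x=[5.5701] v=[-0.6464]
Step 5: x=[5.4134] v=[-0.7834]
Step 6: x=[5.2325] v=[-0.9047]
Step 7: x=[5.0309] v=[-1.0080]
Step 8: x=[4.8127] v=[-1.0911]
Step 9: x=[4.5822] v=[-1.1524]
Step 10: x=[4.3441] v=[-1.1906]
Step 11: x=[4.1031] v=[-1.2050]
Step 12: x=[3.8640] v=[-1.1953]
Step 13: x=[3.6317] v=[-1.1617]
Step 14: x=[3.4107] v=[-1.1049]
Step 15: x=[3.2055] v=[-1.0260]
Step 16: x=[3.0202] v=[-0.9265]
Step 17: x=[2.8585] v=[-0.8085]
Step 18: x=[2.7236] v=[-0.6743]
Step 19: x=[2.6183] v=[-0.5267]
Step 20: x=[2.5446] v=[-0.3685]
Step 21: x=[2.5040] v=[-0.2030]
Step 22: x=[2.4973] v=[-0.0334]
Step 23: x=[2.5247] v=[0.1369]
First v>=0 after going negative at step 23, time=4.6000

Answer: 4.6000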